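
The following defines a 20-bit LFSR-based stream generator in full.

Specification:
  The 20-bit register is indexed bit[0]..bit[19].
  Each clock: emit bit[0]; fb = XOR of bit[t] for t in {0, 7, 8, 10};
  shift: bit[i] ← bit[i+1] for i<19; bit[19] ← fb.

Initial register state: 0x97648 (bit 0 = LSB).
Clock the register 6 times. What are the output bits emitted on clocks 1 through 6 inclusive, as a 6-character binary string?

reg_0 = 0x97648
clock 1: out=0, reg = 0xCBB24
clock 2: out=0, reg = 0xE5D92
clock 3: out=0, reg = 0xF2EC9
clock 4: out=1, reg = 0xF9764
clock 5: out=0, reg = 0x7CBB2
clock 6: out=0, reg = 0x3E5D9

000100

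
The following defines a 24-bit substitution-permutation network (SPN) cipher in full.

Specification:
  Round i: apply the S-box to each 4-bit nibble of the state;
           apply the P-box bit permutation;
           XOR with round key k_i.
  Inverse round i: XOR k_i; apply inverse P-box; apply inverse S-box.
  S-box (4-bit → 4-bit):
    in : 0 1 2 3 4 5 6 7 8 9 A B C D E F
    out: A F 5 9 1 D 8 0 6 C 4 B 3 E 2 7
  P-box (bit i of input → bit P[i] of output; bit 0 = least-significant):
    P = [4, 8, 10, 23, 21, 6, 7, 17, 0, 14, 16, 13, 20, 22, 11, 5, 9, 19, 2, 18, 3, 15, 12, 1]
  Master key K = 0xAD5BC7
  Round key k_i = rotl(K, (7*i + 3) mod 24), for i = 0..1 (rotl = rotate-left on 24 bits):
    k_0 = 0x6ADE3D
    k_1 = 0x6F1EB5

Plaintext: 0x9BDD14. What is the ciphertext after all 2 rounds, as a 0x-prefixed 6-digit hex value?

0x4B91E2

s_0 = plaintext = 0x9BDD14
s_1 = Round(s_0, k_0) = 0x05A4CF
s_2 = Round(s_1, k_1) = 0x4B91E2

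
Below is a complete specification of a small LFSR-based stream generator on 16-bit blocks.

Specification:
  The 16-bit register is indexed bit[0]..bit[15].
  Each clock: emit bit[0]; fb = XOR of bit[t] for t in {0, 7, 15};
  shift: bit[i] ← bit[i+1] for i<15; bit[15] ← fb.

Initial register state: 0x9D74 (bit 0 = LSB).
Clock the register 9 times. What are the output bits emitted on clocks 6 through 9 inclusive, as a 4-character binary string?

reg_0 = 0x9D74
clock 1: out=0, reg = 0xCEBA
clock 2: out=0, reg = 0x675D
clock 3: out=1, reg = 0xB3AE
clock 4: out=0, reg = 0x59D7
clock 5: out=1, reg = 0x2CEB
clock 6: out=1, reg = 0x1675
clock 7: out=1, reg = 0x8B3A
clock 8: out=0, reg = 0xC59D
clock 9: out=1, reg = 0xE2CE

1101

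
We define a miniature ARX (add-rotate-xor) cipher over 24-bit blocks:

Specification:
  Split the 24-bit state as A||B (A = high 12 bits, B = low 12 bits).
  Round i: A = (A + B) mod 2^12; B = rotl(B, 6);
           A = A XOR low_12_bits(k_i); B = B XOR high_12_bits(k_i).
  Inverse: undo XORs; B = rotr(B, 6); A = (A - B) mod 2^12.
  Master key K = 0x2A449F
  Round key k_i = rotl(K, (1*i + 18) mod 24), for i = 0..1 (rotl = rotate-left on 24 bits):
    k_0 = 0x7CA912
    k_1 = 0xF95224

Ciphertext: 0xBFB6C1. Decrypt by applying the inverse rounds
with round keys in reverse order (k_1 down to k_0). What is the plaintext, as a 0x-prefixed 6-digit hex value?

s_0 = ciphertext = 0xBFB6C1
s_1 = InvRound(s_0, k_1) = 0x4BA525
s_2 = InvRound(s_1, k_0) = 0x1DDBCB

0x1DDBCB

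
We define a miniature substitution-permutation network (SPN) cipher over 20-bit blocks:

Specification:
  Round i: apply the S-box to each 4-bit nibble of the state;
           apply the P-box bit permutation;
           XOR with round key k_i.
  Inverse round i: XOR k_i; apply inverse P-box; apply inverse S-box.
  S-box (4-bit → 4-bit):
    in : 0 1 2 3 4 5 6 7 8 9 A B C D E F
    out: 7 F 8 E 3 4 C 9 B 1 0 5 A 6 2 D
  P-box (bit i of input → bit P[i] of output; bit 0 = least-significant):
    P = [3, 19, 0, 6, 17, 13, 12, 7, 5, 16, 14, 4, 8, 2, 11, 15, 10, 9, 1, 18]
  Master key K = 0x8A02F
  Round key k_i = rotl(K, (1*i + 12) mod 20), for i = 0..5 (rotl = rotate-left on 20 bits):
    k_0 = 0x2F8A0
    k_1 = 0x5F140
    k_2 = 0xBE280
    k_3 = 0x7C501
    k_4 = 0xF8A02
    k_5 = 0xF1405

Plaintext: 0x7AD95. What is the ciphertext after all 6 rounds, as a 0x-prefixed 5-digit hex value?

0x661FB

s_0 = plaintext = 0x7AD95
s_1 = Round(s_0, k_0) = 0x5BCA1
s_2 = Round(s_1, k_1) = 0xCF81B
s_3 = Round(s_2, k_2) = 0xC5939
s_4 = Round(s_3, k_3) = 0x3FFA9
s_5 = Round(s_4, k_4) = 0xB4138
s_6 = Round(s_5, k_5) = 0x661FB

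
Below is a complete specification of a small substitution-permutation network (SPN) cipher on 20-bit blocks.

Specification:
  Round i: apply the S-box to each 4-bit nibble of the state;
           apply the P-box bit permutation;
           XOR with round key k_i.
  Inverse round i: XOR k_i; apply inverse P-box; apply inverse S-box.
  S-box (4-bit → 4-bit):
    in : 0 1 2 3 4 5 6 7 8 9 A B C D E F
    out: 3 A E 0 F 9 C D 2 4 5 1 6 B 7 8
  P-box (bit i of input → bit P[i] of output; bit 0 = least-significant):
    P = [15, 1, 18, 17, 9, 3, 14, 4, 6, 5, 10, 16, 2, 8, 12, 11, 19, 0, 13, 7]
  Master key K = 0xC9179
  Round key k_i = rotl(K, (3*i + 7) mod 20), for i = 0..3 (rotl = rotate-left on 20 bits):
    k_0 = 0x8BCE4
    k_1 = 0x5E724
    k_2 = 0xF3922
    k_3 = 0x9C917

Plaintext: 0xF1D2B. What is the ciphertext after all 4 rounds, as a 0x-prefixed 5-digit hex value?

0xE65B6

s_0 = plaintext = 0xF1D2B
s_1 = Round(s_0, k_0) = 0x9751C
s_2 = Round(s_1, k_1) = 0x0DF7A
s_3 = Round(s_2, k_2) = 0x2F237
s_4 = Round(s_3, k_3) = 0xE65B6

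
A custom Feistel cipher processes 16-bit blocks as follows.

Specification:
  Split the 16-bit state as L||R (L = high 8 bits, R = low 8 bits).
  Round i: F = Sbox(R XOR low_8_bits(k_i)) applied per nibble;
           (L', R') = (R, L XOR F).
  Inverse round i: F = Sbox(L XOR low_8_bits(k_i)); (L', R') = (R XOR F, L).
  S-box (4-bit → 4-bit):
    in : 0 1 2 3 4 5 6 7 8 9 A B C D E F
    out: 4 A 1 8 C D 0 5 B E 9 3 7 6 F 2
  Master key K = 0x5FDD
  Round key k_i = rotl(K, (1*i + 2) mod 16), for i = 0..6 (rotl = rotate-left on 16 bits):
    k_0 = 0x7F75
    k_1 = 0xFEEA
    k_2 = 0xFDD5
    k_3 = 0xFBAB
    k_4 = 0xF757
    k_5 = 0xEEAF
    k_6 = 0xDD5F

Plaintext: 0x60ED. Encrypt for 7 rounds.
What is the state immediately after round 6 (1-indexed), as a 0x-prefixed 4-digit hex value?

s_0 = plaintext = 0x60ED
s_1 = Round(s_0, k_0) = 0xED8B
s_2 = Round(s_1, k_1) = 0x8BE7
s_3 = Round(s_2, k_2) = 0xE70A
s_4 = Round(s_3, k_3) = 0x0A7D
s_5 = Round(s_4, k_4) = 0x7D13
s_6 = Round(s_5, k_5) = 0x134A
s_7 = Round(s_6, k_6) = 0x4ABE

0x134A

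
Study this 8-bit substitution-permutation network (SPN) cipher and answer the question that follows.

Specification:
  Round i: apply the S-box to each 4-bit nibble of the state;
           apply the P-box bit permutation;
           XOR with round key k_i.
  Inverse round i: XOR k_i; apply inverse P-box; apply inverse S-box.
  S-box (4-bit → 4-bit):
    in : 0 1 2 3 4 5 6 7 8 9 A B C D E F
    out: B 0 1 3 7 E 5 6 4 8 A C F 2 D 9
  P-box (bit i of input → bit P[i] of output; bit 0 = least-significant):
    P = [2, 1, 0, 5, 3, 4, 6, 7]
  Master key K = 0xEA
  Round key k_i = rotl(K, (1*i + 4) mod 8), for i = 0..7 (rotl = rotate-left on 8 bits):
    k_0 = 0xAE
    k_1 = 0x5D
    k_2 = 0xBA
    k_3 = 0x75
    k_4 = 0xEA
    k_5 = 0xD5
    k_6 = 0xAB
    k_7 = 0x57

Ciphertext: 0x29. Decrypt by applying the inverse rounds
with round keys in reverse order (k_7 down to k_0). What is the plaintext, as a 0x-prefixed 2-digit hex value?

s_0 = ciphertext = 0x29
s_1 = InvRound(s_0, k_7) = 0x40
s_2 = InvRound(s_1, k_6) = 0xE5
s_3 = InvRound(s_2, k_5) = 0xD9
s_4 = InvRound(s_3, k_4) = 0xD5
s_5 = InvRound(s_4, k_3) = 0x99
s_6 = InvRound(s_5, k_2) = 0x15
s_7 = InvRound(s_6, k_1) = 0x61
s_8 = InvRound(s_7, k_0) = 0xE4

0xE4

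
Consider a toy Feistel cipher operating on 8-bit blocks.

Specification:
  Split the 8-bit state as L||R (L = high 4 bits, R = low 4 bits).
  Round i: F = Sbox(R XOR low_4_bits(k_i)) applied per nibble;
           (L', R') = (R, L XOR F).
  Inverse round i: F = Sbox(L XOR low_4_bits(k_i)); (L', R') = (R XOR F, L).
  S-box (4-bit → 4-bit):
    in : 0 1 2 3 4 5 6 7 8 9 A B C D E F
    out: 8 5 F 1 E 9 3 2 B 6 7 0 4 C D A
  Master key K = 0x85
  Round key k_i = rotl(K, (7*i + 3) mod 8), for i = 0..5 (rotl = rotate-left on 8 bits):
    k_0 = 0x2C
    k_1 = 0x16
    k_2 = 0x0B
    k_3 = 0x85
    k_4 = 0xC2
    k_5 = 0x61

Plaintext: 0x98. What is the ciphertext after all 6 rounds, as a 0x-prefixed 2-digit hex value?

s_0 = plaintext = 0x98
s_1 = Round(s_0, k_0) = 0x87
s_2 = Round(s_1, k_1) = 0x7D
s_3 = Round(s_2, k_2) = 0xD4
s_4 = Round(s_3, k_3) = 0x48
s_5 = Round(s_4, k_4) = 0x83
s_6 = Round(s_5, k_5) = 0x37

0x37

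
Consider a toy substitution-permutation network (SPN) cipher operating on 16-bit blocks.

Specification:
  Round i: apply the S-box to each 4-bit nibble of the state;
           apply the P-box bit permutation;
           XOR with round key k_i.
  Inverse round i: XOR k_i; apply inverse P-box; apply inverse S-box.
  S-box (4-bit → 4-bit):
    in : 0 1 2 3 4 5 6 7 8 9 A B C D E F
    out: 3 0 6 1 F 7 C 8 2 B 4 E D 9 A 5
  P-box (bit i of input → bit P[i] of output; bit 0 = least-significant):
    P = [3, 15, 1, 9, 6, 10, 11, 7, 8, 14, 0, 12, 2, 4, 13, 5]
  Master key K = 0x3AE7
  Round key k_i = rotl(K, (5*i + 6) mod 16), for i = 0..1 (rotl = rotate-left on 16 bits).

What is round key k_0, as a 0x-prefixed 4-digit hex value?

K = 0x3AE7
k_0 = rotl(K, (5*0+6) mod 16) = rotl(K, 6) = 0xB9CE

0xB9CE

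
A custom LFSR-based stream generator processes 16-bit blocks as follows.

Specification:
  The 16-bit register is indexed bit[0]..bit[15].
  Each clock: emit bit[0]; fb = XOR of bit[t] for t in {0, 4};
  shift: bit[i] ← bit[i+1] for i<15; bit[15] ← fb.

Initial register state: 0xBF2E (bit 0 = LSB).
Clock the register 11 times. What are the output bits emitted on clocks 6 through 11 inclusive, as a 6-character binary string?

100111

reg_0 = 0xBF2E
clock 1: out=0, reg = 0x5F97
clock 2: out=1, reg = 0x2FCB
clock 3: out=1, reg = 0x97E5
clock 4: out=1, reg = 0xCBF2
clock 5: out=0, reg = 0xE5F9
clock 6: out=1, reg = 0x72FC
clock 7: out=0, reg = 0xB97E
clock 8: out=0, reg = 0xDCBF
clock 9: out=1, reg = 0x6E5F
clock 10: out=1, reg = 0x372F
clock 11: out=1, reg = 0x9B97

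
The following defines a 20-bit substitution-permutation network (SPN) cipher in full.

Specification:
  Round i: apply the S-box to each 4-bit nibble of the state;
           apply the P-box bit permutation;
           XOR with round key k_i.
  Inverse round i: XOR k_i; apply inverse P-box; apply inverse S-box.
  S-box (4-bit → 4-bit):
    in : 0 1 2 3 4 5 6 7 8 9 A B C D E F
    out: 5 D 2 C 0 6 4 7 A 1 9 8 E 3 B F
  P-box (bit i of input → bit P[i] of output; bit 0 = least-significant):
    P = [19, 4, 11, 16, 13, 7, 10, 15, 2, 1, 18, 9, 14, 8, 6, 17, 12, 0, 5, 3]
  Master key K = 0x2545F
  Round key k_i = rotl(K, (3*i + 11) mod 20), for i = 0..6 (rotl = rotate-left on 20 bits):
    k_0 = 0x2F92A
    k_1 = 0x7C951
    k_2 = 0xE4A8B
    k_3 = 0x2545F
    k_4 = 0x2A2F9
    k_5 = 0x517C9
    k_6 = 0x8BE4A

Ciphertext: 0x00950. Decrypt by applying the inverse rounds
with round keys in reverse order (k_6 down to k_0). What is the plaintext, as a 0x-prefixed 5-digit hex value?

s_0 = ciphertext = 0x00950
s_1 = InvRound(s_0, k_6) = 0xA281D
s_2 = InvRound(s_1, k_5) = 0x9C17F
s_3 = InvRound(s_2, k_4) = 0x4EEDA
s_4 = InvRound(s_3, k_3) = 0xDB1E6
s_5 = InvRound(s_4, k_2) = 0xFFAA3
s_6 = InvRound(s_5, k_1) = 0x058DD
s_7 = InvRound(s_6, k_0) = 0x5CDE2

0x5CDE2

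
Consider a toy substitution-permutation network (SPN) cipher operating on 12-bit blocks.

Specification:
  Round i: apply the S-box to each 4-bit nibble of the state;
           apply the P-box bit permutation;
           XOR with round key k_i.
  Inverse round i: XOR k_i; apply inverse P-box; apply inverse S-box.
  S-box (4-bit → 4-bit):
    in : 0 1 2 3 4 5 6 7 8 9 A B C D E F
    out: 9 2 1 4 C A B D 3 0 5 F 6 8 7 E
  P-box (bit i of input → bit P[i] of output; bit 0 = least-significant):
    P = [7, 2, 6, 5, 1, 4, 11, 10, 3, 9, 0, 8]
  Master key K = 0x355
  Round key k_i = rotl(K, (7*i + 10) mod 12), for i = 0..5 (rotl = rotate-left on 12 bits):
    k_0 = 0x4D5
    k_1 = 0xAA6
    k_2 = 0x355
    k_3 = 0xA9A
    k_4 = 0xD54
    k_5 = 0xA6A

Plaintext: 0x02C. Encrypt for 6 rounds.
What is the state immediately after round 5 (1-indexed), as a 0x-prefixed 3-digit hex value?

0x022

s_0 = plaintext = 0x02C
s_1 = Round(s_0, k_0) = 0x59B
s_2 = Round(s_1, k_1) = 0x942
s_3 = Round(s_2, k_2) = 0xFD5
s_4 = Round(s_3, k_3) = 0xDBF
s_5 = Round(s_4, k_4) = 0x022
s_6 = Round(s_5, k_5) = 0xBE0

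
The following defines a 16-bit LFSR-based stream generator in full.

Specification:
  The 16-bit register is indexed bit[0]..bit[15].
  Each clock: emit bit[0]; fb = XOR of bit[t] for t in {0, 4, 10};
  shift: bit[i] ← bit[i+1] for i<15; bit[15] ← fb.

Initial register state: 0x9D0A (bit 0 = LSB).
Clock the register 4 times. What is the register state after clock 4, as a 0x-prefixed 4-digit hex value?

reg_0 = 0x9D0A
clock 1: out=0, reg = 0xCE85
clock 2: out=1, reg = 0x6742
clock 3: out=0, reg = 0xB3A1
clock 4: out=1, reg = 0xD9D0

0xD9D0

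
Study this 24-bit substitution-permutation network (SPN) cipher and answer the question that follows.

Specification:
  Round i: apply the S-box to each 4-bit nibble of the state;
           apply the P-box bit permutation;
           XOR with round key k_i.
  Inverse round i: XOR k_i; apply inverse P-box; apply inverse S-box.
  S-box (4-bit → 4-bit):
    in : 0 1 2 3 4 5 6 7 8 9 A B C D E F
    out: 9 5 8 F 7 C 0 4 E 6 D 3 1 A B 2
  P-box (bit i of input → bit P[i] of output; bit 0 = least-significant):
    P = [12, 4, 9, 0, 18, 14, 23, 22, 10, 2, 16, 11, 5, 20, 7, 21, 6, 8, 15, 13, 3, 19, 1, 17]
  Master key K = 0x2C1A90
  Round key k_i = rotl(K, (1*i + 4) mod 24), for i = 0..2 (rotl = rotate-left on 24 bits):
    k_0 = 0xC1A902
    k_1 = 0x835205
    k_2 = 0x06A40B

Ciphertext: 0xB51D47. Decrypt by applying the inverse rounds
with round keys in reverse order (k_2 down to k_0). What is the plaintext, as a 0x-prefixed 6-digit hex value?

s_0 = ciphertext = 0xB51D47
s_1 = InvRound(s_0, k_2) = 0x03D87C
s_2 = InvRound(s_1, k_1) = 0xC1C278
s_3 = InvRound(s_2, k_0) = 0x1EC2F9

0x1EC2F9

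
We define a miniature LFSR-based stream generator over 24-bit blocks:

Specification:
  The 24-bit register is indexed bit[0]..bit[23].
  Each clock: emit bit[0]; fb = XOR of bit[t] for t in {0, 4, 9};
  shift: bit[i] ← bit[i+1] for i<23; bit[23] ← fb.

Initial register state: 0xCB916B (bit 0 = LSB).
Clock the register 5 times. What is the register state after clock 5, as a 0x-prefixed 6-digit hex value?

reg_0 = 0xCB916B
clock 1: out=1, reg = 0xE5C8B5
clock 2: out=1, reg = 0x72E45A
clock 3: out=0, reg = 0xB9722D
clock 4: out=1, reg = 0x5CB916
clock 5: out=0, reg = 0xAE5C8B

0xAE5C8B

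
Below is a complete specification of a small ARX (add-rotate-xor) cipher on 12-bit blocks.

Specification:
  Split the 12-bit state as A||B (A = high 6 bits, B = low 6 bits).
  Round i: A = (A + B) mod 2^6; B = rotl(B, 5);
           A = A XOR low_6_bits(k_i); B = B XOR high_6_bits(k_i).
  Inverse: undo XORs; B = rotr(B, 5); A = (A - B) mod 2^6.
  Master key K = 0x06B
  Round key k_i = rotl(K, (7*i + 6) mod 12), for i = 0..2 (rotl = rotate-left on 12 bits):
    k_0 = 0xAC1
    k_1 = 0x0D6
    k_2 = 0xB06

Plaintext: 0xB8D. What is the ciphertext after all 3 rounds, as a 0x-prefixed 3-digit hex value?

0xC1E

s_0 = plaintext = 0xB8D
s_1 = Round(s_0, k_0) = 0xE8D
s_2 = Round(s_1, k_1) = 0x465
s_3 = Round(s_2, k_2) = 0xC1E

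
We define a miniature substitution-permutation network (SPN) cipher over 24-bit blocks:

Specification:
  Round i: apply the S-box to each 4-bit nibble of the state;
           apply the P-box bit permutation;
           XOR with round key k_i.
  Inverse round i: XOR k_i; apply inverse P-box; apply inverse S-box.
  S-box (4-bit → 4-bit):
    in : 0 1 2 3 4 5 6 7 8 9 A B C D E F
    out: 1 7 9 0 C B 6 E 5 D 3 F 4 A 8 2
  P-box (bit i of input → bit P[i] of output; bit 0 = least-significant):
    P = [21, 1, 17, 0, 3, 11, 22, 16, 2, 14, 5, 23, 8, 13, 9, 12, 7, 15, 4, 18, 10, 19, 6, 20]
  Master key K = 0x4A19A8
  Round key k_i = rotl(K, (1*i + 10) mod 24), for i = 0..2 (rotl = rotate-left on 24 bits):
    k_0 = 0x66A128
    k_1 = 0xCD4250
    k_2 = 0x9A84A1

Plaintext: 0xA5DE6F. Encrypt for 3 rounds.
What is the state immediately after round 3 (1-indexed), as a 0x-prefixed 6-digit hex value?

s_0 = plaintext = 0xA5DE6F
s_1 = Round(s_0, k_0) = 0xAA1DAA
s_2 = Round(s_1, k_1) = 0x65ADDA
s_3 = Round(s_2, k_2) = 0x376D63

0x376D63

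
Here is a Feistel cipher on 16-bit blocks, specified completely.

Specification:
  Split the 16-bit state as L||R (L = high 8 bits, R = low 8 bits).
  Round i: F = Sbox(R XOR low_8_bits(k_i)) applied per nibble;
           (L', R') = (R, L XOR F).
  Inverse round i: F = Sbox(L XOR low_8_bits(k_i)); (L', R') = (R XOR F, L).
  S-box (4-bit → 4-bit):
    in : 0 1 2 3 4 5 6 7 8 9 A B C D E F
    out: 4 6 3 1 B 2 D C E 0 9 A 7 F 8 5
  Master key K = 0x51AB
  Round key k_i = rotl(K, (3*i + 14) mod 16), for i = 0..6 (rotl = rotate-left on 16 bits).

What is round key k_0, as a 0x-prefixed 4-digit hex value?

K = 0x51AB
k_0 = rotl(K, (3*0+14) mod 16) = rotl(K, 14) = 0xD46A

0xD46A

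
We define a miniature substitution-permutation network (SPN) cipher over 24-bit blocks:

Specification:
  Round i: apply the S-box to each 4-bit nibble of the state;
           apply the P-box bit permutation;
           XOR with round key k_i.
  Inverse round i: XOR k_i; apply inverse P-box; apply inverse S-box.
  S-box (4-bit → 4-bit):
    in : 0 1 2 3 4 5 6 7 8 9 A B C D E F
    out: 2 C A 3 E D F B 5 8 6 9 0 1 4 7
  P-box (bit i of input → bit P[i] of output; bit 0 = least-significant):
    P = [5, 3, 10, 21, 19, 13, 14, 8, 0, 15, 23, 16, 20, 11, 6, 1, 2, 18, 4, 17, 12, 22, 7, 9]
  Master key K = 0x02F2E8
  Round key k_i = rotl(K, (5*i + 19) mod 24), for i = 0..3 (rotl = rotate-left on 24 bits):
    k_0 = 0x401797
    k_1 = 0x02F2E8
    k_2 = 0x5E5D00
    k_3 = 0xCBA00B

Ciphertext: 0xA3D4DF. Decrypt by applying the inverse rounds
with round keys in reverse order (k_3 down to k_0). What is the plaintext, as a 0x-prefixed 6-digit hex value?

0x79081A

s_0 = ciphertext = 0xA3D4DF
s_1 = InvRound(s_0, k_3) = 0xF8ECF1
s_2 = InvRound(s_1, k_2) = 0x84EF2B
s_3 = InvRound(s_2, k_1) = 0x82489E
s_4 = InvRound(s_3, k_0) = 0x79081A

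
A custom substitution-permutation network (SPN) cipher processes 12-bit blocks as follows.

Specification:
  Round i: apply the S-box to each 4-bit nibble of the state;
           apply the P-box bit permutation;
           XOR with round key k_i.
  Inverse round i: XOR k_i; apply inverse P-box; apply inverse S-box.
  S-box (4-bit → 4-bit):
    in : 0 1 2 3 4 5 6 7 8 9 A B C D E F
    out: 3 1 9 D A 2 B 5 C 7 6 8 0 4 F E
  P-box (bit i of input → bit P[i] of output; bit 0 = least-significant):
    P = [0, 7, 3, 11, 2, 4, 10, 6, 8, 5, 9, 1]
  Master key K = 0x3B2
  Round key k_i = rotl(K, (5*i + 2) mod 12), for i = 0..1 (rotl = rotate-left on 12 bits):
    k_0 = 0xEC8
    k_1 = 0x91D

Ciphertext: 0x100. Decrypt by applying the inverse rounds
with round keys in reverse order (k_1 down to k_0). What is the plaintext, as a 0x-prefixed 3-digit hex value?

s_0 = ciphertext = 0x100
s_1 = InvRound(s_0, k_1) = 0xC03
s_2 = InvRound(s_1, k_0) = 0x8B9

0x8B9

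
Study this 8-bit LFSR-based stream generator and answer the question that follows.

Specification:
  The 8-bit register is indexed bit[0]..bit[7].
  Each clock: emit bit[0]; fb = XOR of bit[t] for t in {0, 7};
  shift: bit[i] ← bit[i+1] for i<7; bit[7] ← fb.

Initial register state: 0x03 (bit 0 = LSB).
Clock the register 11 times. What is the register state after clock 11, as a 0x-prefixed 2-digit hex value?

reg_0 = 0x03
clock 1: out=1, reg = 0x81
clock 2: out=1, reg = 0x40
clock 3: out=0, reg = 0x20
clock 4: out=0, reg = 0x10
clock 5: out=0, reg = 0x08
clock 6: out=0, reg = 0x04
clock 7: out=0, reg = 0x02
clock 8: out=0, reg = 0x01
clock 9: out=1, reg = 0x80
clock 10: out=0, reg = 0xC0
clock 11: out=0, reg = 0xE0

0xE0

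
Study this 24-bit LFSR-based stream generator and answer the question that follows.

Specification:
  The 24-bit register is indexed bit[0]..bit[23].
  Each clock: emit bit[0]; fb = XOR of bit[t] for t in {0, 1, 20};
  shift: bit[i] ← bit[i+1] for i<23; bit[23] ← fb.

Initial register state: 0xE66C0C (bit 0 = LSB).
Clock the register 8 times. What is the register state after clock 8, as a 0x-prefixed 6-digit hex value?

0x44E66C

reg_0 = 0xE66C0C
clock 1: out=0, reg = 0x733606
clock 2: out=0, reg = 0x399B03
clock 3: out=1, reg = 0x9CCD81
clock 4: out=1, reg = 0x4E66C0
clock 5: out=0, reg = 0x273360
clock 6: out=0, reg = 0x1399B0
clock 7: out=0, reg = 0x89CCD8
clock 8: out=0, reg = 0x44E66C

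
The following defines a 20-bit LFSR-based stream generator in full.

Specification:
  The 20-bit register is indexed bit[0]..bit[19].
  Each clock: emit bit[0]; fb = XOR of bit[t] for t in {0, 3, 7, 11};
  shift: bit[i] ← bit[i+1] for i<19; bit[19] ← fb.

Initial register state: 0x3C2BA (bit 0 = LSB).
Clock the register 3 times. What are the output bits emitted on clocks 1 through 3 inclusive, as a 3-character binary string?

reg_0 = 0x3C2BA
clock 1: out=0, reg = 0x1E15D
clock 2: out=1, reg = 0x0F0AE
clock 3: out=0, reg = 0x07857

010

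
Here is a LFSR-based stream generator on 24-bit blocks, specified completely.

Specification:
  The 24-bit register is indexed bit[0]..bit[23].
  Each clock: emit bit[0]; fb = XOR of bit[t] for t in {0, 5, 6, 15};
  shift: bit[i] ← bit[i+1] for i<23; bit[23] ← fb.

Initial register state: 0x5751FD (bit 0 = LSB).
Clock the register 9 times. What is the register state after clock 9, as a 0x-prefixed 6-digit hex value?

reg_0 = 0x5751FD
clock 1: out=1, reg = 0xABA8FE
clock 2: out=0, reg = 0xD5D47F
clock 3: out=1, reg = 0x6AEA3F
clock 4: out=1, reg = 0xB5751F
clock 5: out=1, reg = 0xDABA8F
clock 6: out=1, reg = 0x6D5D47
clock 7: out=1, reg = 0x36AEA3
clock 8: out=1, reg = 0x9B5751
clock 9: out=1, reg = 0x4DABA8

0x4DABA8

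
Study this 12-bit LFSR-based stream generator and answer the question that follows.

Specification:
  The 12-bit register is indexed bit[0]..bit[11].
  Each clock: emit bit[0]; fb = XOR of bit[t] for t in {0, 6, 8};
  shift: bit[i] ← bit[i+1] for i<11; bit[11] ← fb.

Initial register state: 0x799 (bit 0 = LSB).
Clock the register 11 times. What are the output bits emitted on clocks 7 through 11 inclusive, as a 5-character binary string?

01111

reg_0 = 0x799
clock 1: out=1, reg = 0x3CC
clock 2: out=0, reg = 0x1E6
clock 3: out=0, reg = 0x0F3
clock 4: out=1, reg = 0x079
clock 5: out=1, reg = 0x03C
clock 6: out=0, reg = 0x01E
clock 7: out=0, reg = 0x00F
clock 8: out=1, reg = 0x807
clock 9: out=1, reg = 0xC03
clock 10: out=1, reg = 0xE01
clock 11: out=1, reg = 0xF00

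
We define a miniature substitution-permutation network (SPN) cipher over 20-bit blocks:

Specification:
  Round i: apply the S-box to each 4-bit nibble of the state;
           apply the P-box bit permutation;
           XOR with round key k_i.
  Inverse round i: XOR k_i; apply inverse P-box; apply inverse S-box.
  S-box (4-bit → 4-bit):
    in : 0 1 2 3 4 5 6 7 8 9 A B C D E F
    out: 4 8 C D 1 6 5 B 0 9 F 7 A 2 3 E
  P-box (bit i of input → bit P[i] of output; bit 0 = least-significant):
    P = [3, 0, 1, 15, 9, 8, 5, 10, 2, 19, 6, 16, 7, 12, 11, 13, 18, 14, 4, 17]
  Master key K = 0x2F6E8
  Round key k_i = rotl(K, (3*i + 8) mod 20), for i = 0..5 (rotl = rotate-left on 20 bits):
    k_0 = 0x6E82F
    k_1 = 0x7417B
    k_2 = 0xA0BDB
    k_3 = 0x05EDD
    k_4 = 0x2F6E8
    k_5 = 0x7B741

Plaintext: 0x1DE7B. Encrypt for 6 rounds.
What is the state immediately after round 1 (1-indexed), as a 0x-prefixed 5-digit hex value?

0xCFF20

s_0 = plaintext = 0x1DE7B
s_1 = Round(s_0, k_0) = 0xCFF20
s_2 = Round(s_1, k_1) = 0xC3D19
s_3 = Round(s_2, k_2) = 0x0E753
s_4 = Round(s_3, k_3) = 0x9CF63
s_5 = Round(s_4, k_4) = 0xD4482
s_6 = Round(s_5, k_5) = 0x777C7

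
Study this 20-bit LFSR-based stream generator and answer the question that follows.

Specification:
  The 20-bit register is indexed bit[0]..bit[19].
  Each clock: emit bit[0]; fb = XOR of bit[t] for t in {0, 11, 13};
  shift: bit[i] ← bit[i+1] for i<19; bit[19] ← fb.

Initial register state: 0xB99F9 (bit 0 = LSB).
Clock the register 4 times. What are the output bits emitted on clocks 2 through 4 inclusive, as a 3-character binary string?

001

reg_0 = 0xB99F9
clock 1: out=1, reg = 0x5CCFC
clock 2: out=0, reg = 0xAE67E
clock 3: out=0, reg = 0xD733F
clock 4: out=1, reg = 0x6B99F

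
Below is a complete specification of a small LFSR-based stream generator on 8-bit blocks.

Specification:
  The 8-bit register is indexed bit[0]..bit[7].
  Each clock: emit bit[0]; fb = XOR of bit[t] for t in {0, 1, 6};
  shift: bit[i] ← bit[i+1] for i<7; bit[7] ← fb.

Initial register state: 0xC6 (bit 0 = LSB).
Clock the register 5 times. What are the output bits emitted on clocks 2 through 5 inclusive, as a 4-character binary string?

1100

reg_0 = 0xC6
clock 1: out=0, reg = 0x63
clock 2: out=1, reg = 0xB1
clock 3: out=1, reg = 0xD8
clock 4: out=0, reg = 0xEC
clock 5: out=0, reg = 0xF6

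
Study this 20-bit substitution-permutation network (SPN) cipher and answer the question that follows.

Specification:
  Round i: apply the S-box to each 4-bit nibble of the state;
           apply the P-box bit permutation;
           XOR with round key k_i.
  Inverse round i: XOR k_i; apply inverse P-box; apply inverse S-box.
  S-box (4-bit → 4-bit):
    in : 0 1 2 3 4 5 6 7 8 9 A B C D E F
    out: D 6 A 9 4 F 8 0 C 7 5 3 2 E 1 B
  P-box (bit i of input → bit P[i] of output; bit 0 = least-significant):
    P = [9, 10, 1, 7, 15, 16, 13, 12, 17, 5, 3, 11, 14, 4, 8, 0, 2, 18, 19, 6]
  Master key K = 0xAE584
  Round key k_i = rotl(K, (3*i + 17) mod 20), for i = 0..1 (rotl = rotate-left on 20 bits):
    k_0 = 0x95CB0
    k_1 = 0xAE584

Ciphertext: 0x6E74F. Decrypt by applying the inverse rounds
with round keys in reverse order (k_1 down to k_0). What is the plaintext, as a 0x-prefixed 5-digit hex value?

s_0 = ciphertext = 0x6E74F
s_1 = InvRound(s_0, k_1) = 0xD6470
s_2 = InvRound(s_1, k_0) = 0x27686

0x27686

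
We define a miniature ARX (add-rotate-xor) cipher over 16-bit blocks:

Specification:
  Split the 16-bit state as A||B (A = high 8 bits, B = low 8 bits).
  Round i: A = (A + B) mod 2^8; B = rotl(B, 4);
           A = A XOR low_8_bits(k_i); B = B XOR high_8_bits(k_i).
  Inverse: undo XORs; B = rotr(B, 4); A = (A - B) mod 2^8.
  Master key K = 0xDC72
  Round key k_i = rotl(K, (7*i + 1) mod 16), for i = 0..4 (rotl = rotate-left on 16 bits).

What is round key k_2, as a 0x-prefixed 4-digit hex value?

0x6E39

K = 0xDC72
k_0 = rotl(K, (7*0+1) mod 16) = rotl(K, 1) = 0xB8E5
k_1 = rotl(K, (7*1+1) mod 16) = rotl(K, 8) = 0x72DC
k_2 = rotl(K, (7*2+1) mod 16) = rotl(K, 15) = 0x6E39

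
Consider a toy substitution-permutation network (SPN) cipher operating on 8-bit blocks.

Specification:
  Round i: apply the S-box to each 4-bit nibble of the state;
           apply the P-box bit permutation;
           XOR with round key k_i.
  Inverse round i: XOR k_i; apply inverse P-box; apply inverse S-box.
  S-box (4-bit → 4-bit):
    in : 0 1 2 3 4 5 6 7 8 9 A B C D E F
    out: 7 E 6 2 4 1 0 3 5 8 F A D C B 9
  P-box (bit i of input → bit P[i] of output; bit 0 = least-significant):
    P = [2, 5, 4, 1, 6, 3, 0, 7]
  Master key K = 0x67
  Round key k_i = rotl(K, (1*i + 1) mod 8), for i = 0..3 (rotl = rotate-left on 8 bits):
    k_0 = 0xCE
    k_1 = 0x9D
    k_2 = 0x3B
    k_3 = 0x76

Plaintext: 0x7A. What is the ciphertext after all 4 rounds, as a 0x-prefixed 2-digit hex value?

s_0 = plaintext = 0x7A
s_1 = Round(s_0, k_0) = 0xB0
s_2 = Round(s_1, k_1) = 0x21
s_3 = Round(s_2, k_2) = 0x00
s_4 = Round(s_3, k_3) = 0x0B

0x0B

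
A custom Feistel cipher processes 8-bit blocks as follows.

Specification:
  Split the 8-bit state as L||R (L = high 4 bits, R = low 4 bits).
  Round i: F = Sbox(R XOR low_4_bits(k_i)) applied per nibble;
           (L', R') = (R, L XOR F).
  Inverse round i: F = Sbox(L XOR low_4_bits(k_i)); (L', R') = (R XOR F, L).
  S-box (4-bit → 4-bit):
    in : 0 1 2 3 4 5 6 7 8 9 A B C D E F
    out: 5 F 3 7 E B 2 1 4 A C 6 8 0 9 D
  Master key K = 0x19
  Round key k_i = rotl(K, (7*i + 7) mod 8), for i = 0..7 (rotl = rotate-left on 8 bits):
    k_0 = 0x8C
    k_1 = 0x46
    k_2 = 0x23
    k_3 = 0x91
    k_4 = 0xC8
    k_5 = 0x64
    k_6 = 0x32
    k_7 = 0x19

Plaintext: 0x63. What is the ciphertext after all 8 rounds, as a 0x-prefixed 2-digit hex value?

0x85

s_0 = plaintext = 0x63
s_1 = Round(s_0, k_0) = 0x3B
s_2 = Round(s_1, k_1) = 0xB3
s_3 = Round(s_2, k_2) = 0x3E
s_4 = Round(s_3, k_3) = 0xEE
s_5 = Round(s_4, k_4) = 0xEC
s_6 = Round(s_5, k_5) = 0xCA
s_7 = Round(s_6, k_6) = 0xA8
s_8 = Round(s_7, k_7) = 0x85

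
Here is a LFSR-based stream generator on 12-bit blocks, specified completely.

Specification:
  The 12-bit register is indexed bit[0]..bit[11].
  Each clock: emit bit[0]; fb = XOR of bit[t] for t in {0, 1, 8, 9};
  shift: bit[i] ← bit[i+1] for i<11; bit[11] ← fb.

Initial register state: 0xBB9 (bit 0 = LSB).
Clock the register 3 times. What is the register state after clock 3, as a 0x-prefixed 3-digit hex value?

0x777

reg_0 = 0xBB9
clock 1: out=1, reg = 0xDDC
clock 2: out=0, reg = 0xEEE
clock 3: out=0, reg = 0x777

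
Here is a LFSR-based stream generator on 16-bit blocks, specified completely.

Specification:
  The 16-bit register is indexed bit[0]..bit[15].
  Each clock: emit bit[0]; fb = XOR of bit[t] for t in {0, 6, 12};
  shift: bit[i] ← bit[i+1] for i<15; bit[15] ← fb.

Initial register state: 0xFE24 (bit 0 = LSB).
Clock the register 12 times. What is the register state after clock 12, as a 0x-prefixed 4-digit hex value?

reg_0 = 0xFE24
clock 1: out=0, reg = 0xFF12
clock 2: out=0, reg = 0xFF89
clock 3: out=1, reg = 0x7FC4
clock 4: out=0, reg = 0x3FE2
clock 5: out=0, reg = 0x1FF1
clock 6: out=1, reg = 0x8FF8
clock 7: out=0, reg = 0xC7FC
clock 8: out=0, reg = 0xE3FE
clock 9: out=0, reg = 0xF1FF
clock 10: out=1, reg = 0xF8FF
clock 11: out=1, reg = 0xFC7F
clock 12: out=1, reg = 0xFE3F

0xFE3F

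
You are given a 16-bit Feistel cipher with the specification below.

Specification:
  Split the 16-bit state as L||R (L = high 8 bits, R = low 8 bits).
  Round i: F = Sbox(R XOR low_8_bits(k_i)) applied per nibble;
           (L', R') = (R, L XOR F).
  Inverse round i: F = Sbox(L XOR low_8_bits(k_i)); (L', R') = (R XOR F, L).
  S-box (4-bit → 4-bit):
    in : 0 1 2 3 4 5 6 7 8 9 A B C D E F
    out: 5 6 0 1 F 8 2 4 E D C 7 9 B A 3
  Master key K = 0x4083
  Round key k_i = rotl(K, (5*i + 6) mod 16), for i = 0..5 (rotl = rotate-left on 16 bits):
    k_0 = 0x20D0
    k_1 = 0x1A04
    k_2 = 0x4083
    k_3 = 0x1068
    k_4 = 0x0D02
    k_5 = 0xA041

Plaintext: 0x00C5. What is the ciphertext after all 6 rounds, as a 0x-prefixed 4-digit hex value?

0xE820

s_0 = plaintext = 0x00C5
s_1 = Round(s_0, k_0) = 0xC568
s_2 = Round(s_1, k_1) = 0x68EC
s_3 = Round(s_2, k_2) = 0xEC4B
s_4 = Round(s_3, k_3) = 0x4BED
s_5 = Round(s_4, k_4) = 0xEDE8
s_6 = Round(s_5, k_5) = 0xE820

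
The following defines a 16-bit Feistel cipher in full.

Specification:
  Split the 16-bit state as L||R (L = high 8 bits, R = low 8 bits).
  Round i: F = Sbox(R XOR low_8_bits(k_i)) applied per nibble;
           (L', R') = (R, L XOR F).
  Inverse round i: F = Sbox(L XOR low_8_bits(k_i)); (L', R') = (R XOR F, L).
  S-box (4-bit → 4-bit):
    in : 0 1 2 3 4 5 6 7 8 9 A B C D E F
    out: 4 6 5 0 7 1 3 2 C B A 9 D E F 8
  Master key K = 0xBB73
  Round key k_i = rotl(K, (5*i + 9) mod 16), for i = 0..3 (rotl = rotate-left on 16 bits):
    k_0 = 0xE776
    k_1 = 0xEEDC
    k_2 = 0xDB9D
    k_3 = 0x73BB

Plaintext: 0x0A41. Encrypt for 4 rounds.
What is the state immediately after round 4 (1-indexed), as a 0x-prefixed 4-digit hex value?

s_0 = plaintext = 0x0A41
s_1 = Round(s_0, k_0) = 0x4108
s_2 = Round(s_1, k_1) = 0x08A6
s_3 = Round(s_2, k_2) = 0xA601
s_4 = Round(s_3, k_3) = 0x013C

0x013C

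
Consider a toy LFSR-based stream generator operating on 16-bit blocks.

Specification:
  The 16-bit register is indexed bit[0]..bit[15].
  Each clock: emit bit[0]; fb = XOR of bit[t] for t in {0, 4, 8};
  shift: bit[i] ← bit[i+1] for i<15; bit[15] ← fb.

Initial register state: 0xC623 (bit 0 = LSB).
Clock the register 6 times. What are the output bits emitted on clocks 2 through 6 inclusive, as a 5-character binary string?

10001

reg_0 = 0xC623
clock 1: out=1, reg = 0xE311
clock 2: out=1, reg = 0xF188
clock 3: out=0, reg = 0xF8C4
clock 4: out=0, reg = 0x7C62
clock 5: out=0, reg = 0x3E31
clock 6: out=1, reg = 0x1F18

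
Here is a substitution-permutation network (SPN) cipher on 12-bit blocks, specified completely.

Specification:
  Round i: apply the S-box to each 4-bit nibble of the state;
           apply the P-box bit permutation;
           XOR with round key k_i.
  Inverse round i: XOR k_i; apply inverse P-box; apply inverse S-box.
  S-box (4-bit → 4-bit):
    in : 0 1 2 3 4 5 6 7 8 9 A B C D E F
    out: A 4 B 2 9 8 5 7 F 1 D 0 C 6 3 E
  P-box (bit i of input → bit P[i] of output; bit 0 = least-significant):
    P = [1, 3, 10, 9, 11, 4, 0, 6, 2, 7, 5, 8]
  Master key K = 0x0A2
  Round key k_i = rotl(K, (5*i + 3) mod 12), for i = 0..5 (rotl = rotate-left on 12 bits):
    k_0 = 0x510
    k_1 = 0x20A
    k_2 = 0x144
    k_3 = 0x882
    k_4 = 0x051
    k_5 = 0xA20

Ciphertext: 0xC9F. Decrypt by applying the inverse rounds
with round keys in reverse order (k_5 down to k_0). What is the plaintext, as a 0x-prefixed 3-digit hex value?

0x1D7

s_0 = ciphertext = 0xC9F
s_1 = InvRound(s_0, k_5) = 0x7D8
s_2 = InvRound(s_1, k_4) = 0x01F
s_3 = InvRound(s_2, k_3) = 0xE73
s_4 = InvRound(s_3, k_2) = 0xA7A
s_5 = InvRound(s_4, k_1) = 0x12B
s_6 = InvRound(s_5, k_0) = 0x1D7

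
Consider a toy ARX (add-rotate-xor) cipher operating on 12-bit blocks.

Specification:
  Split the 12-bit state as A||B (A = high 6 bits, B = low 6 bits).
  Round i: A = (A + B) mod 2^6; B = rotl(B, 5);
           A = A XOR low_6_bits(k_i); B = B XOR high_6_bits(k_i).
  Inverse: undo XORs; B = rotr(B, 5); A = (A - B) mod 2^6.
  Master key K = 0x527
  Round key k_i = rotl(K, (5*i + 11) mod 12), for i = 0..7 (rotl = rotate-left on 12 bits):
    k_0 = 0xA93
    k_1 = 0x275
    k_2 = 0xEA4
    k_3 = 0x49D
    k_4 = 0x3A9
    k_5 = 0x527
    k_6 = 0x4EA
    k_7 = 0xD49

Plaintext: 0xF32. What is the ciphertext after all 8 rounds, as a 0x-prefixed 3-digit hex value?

s_0 = plaintext = 0xF32
s_1 = Round(s_0, k_0) = 0xF73
s_2 = Round(s_1, k_1) = 0x170
s_3 = Round(s_2, k_2) = 0x462
s_4 = Round(s_3, k_3) = 0xB83
s_5 = Round(s_4, k_4) = 0x62F
s_6 = Round(s_5, k_5) = 0x823
s_7 = Round(s_6, k_6) = 0xA62
s_8 = Round(s_7, k_7) = 0x0A4

0x0A4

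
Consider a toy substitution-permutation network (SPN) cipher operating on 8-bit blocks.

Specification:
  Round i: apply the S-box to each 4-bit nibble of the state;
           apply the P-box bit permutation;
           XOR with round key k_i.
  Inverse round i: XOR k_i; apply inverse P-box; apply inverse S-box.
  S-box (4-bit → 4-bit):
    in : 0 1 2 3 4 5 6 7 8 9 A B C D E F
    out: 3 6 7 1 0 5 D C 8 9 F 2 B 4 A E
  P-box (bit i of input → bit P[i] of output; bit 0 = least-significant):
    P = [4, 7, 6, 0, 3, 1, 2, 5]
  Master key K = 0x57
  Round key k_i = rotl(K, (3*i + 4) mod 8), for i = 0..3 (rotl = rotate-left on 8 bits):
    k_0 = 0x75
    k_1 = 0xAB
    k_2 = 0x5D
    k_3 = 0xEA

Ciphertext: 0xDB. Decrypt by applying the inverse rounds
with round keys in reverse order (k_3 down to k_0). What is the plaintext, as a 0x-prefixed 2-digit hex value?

s_0 = ciphertext = 0xDB
s_1 = InvRound(s_0, k_3) = 0x89
s_2 = InvRound(s_1, k_2) = 0xD2
s_3 = InvRound(s_2, k_1) = 0x96
s_4 = InvRound(s_3, k_0) = 0xEF

0xEF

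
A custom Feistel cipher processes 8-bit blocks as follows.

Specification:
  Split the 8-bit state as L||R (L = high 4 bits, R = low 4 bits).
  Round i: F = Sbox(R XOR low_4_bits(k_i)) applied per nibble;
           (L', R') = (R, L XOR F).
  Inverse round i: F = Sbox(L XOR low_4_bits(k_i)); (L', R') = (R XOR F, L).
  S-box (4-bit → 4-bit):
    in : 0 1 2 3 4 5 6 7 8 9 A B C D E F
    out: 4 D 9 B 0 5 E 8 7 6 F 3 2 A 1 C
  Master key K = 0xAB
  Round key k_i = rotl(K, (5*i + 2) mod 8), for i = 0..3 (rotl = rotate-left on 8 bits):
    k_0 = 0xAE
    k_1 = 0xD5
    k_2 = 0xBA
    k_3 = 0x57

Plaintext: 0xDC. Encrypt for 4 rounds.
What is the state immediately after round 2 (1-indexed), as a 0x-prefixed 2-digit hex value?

0x41

s_0 = plaintext = 0xDC
s_1 = Round(s_0, k_0) = 0xC4
s_2 = Round(s_1, k_1) = 0x41
s_3 = Round(s_2, k_2) = 0x17
s_4 = Round(s_3, k_3) = 0x75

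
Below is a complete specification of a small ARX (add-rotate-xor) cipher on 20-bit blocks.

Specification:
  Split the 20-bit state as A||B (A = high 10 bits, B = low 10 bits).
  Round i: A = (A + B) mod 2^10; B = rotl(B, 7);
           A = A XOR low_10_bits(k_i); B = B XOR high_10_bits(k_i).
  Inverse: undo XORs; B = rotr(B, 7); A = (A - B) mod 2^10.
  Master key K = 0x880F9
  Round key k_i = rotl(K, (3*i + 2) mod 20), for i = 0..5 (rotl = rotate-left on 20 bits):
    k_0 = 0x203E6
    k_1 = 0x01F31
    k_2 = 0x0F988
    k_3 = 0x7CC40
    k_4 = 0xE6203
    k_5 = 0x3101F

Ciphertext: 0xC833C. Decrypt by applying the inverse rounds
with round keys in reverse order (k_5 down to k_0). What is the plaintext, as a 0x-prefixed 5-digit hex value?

s_0 = ciphertext = 0xC833C
s_1 = InvRound(s_0, k_5) = 0xDE3C7
s_2 = InvRound(s_1, k_4) = 0xA0EF8
s_3 = InvRound(s_2, k_3) = 0x9945E
s_4 = InvRound(s_3, k_2) = 0x3B700
s_5 = InvRound(s_4, k_1) = 0xE783E
s_6 = InvRound(s_5, k_0) = 0xA1DF1

0xA1DF1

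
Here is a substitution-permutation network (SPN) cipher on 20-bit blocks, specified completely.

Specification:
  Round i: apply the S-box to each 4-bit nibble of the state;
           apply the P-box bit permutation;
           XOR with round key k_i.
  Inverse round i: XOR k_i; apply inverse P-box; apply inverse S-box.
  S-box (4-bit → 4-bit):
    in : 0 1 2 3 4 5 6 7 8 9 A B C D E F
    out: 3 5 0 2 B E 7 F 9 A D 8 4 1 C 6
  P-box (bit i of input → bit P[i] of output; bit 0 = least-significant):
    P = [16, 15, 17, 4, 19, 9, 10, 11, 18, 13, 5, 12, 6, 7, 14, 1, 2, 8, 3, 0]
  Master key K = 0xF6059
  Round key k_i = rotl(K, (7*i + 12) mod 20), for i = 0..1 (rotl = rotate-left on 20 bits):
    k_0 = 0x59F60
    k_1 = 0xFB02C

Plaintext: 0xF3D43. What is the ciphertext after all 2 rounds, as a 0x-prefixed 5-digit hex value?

0xACD7D

s_0 = plaintext = 0xF3D43
s_1 = Round(s_0, k_0) = 0x914E8
s_2 = Round(s_1, k_1) = 0xACD7D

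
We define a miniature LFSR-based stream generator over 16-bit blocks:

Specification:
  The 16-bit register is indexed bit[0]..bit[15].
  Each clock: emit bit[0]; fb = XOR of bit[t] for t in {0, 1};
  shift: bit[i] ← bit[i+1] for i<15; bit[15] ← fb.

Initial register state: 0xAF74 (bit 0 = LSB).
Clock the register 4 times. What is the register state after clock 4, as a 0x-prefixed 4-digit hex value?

reg_0 = 0xAF74
clock 1: out=0, reg = 0x57BA
clock 2: out=0, reg = 0xABDD
clock 3: out=1, reg = 0xD5EE
clock 4: out=0, reg = 0xEAF7

0xEAF7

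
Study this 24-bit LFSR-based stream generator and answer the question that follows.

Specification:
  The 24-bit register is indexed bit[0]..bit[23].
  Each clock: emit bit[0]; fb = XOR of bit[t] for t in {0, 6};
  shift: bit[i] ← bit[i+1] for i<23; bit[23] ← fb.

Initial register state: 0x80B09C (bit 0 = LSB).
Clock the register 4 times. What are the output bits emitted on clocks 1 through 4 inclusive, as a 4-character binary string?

0011

reg_0 = 0x80B09C
clock 1: out=0, reg = 0x40584E
clock 2: out=0, reg = 0xA02C27
clock 3: out=1, reg = 0xD01613
clock 4: out=1, reg = 0xE80B09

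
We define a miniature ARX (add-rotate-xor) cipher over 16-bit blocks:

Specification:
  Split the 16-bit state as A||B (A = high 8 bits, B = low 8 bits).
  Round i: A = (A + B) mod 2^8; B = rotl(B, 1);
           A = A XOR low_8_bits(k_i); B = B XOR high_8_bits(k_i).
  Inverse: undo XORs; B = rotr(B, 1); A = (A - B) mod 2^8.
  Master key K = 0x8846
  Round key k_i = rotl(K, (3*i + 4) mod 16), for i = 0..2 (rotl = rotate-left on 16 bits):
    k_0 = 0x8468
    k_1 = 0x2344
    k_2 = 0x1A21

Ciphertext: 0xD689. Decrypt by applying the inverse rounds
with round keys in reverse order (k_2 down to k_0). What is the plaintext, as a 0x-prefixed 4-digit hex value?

0xA5F8

s_0 = ciphertext = 0xD689
s_1 = InvRound(s_0, k_2) = 0x2EC9
s_2 = InvRound(s_1, k_1) = 0xF575
s_3 = InvRound(s_2, k_0) = 0xA5F8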